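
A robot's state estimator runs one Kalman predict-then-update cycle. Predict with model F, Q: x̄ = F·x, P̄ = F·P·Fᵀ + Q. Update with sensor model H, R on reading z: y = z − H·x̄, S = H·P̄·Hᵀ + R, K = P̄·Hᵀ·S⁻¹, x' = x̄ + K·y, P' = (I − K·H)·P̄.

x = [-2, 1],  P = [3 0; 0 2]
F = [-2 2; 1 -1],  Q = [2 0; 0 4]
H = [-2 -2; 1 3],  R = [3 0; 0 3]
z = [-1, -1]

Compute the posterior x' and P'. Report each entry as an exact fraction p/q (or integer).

x' = [1586/919, -927/919]
P' = [2010/919 -1074/919; -1074/919 1551/1838]

x̄ = F·x = [6, -3]
P̄ = F·P·Fᵀ + Q = [22 -10; -10 9]
y = z − H·x̄ = [5, 2]
S = H·P̄·Hᵀ + R = [47 -18; -18 46]
K = P̄·Hᵀ·S⁻¹ = [-624/919 -404/919; 199/919 835/1838]
x' = x̄ + K·y = [1586/919, -927/919]
P' = (I − K·H)·P̄ = [2010/919 -1074/919; -1074/919 1551/1838]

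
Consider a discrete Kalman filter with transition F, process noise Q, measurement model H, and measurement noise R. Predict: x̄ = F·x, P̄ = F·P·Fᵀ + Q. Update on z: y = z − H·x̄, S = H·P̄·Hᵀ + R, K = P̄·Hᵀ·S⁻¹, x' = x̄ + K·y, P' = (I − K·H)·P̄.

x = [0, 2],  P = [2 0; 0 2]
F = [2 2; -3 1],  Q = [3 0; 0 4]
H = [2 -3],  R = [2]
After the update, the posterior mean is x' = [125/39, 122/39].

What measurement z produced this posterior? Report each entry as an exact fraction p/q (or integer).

x̄ = F·x = [4, 2]
P̄ = F·P·Fᵀ + Q = [19 -8; -8 24]
S = H·P̄·Hᵀ + R = [390]
K = P̄·Hᵀ·S⁻¹ = [31/195; -44/195]
x' − x̄ = [-31/39, 44/39] = K·y
y = (KᵀK)⁻¹·Kᵀ·(x' − x̄) = [-5]
z = y + H·x̄ = [-5] + [2] = [-3]

z = [-3]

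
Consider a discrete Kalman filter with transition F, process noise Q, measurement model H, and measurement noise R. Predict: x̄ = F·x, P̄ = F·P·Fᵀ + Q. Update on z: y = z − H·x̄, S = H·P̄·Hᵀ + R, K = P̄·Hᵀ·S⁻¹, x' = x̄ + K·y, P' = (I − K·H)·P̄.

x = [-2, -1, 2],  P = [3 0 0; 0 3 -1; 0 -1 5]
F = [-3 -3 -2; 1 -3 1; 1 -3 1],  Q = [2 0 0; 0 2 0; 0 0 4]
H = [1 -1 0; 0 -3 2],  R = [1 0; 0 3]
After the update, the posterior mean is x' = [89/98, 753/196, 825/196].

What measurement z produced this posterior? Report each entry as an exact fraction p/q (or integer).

x̄ = F·x = [5, 3, 3]
P̄ = F·P·Fᵀ + Q = [64 5 5; 5 43 41; 5 41 45]
S = H·P̄·Hᵀ + R = [98 42; 42 78]
K = P̄·Hᵀ·S⁻¹ = [401/490 -53/105; -33/196 -43/84; -237/980 -41/140]
x' − x̄ = [-401/98, 165/196, 237/196] = K·y
y = (KᵀK)⁻¹·Kᵀ·(x' − x̄) = [-5, 0]
z = y + H·x̄ = [-5, 0] + [2, -3] = [-3, -3]

z = [-3, -3]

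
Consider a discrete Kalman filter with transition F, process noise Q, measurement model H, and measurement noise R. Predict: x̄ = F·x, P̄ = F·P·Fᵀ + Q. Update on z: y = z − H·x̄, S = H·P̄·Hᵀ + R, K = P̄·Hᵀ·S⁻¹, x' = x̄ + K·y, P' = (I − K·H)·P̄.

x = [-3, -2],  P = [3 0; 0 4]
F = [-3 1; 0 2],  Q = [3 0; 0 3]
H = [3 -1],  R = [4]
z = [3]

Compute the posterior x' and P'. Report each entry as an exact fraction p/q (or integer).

x̄ = F·x = [7, -4]
P̄ = F·P·Fᵀ + Q = [34 8; 8 19]
y = z − H·x̄ = [-22]
S = H·P̄·Hᵀ + R = [281]
K = P̄·Hᵀ·S⁻¹ = [94/281; 5/281]
x' = x̄ + K·y = [-101/281, -1234/281]
P' = (I − K·H)·P̄ = [718/281 1778/281; 1778/281 5314/281]

x' = [-101/281, -1234/281]
P' = [718/281 1778/281; 1778/281 5314/281]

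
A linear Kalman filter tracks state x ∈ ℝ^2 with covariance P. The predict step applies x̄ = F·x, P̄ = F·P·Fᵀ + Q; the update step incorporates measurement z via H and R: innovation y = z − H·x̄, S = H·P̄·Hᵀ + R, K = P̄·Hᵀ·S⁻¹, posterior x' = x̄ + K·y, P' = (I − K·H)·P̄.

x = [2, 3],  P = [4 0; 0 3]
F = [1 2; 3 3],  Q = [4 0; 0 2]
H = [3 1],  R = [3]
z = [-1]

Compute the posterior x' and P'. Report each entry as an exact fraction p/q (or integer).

x' = [-44/107, 55/107]
P' = [115/107 -555/214; -555/214 3795/428]

x̄ = F·x = [8, 15]
P̄ = F·P·Fᵀ + Q = [20 30; 30 65]
y = z − H·x̄ = [-40]
S = H·P̄·Hᵀ + R = [428]
K = P̄·Hᵀ·S⁻¹ = [45/214; 155/428]
x' = x̄ + K·y = [-44/107, 55/107]
P' = (I − K·H)·P̄ = [115/107 -555/214; -555/214 3795/428]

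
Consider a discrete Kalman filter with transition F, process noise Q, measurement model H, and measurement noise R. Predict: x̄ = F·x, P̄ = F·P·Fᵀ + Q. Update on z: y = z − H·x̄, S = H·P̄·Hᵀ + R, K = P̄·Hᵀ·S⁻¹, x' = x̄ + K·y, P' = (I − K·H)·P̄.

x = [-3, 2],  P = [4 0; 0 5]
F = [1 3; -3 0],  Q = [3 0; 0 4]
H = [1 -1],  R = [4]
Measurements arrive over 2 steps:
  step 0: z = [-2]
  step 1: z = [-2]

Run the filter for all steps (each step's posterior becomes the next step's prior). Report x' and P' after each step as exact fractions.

step 0: x̄ = F·x = [3, 9]
step 0: P̄ = F·P·Fᵀ + Q = [52 -12; -12 40]
step 0: y = z − H·x̄ = [4]
step 0: S = H·P̄·Hᵀ + R = [120]
step 0: K = P̄·Hᵀ·S⁻¹ = [8/15; -13/30]
step 0: x' = x̄ + K·y = [77/15, 109/15]
step 0: P' = (I − K·H)·P̄ = [268/15 236/15; 236/15 262/15]
step 1: x̄ = F·x = [404/15, -77/5]
step 1: P̄ = F·P·Fᵀ + Q = [4087/15 -976/5; -976/5 824/5]
step 1: y = z − H·x̄ = [-133/3]
step 1: S = H·P̄·Hᵀ + R = [2495/3]
step 1: K = P̄·Hᵀ·S⁻¹ = [1403/2495; -216/499]
step 1: x' = x̄ + K·y = [4999/2495, 9457/2495]
step 1: P' = (I − K·H)·P̄ = [23668/2495 18056/2495; 18056/2495 22376/2495]

step 0: x' = [77/15, 109/15], P' = [268/15 236/15; 236/15 262/15]
step 1: x' = [4999/2495, 9457/2495], P' = [23668/2495 18056/2495; 18056/2495 22376/2495]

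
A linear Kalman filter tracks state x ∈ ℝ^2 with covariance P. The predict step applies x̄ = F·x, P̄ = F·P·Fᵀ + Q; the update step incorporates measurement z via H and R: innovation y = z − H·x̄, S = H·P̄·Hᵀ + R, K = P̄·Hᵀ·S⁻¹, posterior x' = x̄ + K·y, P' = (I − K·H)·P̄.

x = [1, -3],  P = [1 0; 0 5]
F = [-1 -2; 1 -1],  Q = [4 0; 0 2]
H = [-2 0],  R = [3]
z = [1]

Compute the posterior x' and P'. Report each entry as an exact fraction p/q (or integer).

x̄ = F·x = [5, 4]
P̄ = F·P·Fᵀ + Q = [25 9; 9 8]
y = z − H·x̄ = [11]
S = H·P̄·Hᵀ + R = [103]
K = P̄·Hᵀ·S⁻¹ = [-50/103; -18/103]
x' = x̄ + K·y = [-35/103, 214/103]
P' = (I − K·H)·P̄ = [75/103 27/103; 27/103 500/103]

x' = [-35/103, 214/103]
P' = [75/103 27/103; 27/103 500/103]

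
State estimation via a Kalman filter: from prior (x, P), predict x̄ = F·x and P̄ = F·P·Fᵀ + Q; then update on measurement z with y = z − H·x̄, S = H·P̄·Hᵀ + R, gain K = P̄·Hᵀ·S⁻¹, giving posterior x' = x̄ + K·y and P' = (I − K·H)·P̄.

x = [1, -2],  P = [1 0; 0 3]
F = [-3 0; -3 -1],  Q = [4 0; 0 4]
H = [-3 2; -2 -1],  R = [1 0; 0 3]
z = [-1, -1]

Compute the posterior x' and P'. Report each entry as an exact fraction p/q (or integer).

x' = [2473/6549, 715/6549]
P' = [1690/6549 2059/6549; 2059/6549 3985/6549]

x̄ = F·x = [-3, -1]
P̄ = F·P·Fᵀ + Q = [13 9; 9 16]
y = z − H·x̄ = [-8, -8]
S = H·P̄·Hᵀ + R = [74 37; 37 107]
K = P̄·Hᵀ·S⁻¹ = [-952/6549 -49/177; 1793/6549 -73/177]
x' = x̄ + K·y = [2473/6549, 715/6549]
P' = (I − K·H)·P̄ = [1690/6549 2059/6549; 2059/6549 3985/6549]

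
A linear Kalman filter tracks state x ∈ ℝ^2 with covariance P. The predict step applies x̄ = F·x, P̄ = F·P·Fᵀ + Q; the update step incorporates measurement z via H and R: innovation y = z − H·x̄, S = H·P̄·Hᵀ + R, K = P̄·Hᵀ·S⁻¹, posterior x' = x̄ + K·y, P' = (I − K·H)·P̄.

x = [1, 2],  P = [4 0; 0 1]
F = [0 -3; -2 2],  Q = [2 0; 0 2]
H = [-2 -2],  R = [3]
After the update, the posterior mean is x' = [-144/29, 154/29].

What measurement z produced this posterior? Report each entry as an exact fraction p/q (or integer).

x̄ = F·x = [-6, 2]
P̄ = F·P·Fᵀ + Q = [11 -6; -6 22]
S = H·P̄·Hᵀ + R = [87]
K = P̄·Hᵀ·S⁻¹ = [-10/87; -32/87]
x' − x̄ = [30/29, 96/29] = K·y
y = (KᵀK)⁻¹·Kᵀ·(x' − x̄) = [-9]
z = y + H·x̄ = [-9] + [8] = [-1]

z = [-1]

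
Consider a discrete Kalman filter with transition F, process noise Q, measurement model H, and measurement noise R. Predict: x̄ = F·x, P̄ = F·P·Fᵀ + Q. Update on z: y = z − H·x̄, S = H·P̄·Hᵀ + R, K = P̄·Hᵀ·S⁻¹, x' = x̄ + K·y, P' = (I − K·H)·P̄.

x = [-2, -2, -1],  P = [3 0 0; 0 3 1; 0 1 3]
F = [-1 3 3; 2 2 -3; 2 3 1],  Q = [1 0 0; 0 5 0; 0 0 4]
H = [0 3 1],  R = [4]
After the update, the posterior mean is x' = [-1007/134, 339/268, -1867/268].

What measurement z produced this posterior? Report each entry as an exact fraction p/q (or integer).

x̄ = F·x = [-7, -5, -11]
P̄ = F·P·Fᵀ + Q = [76 -18 42; -18 44 14; 42 14 52]
S = H·P̄·Hᵀ + R = [536]
K = P̄·Hᵀ·S⁻¹ = [-3/134; 73/268; 47/268]
x' − x̄ = [-69/134, 1679/268, 1081/268] = K·y
y = (KᵀK)⁻¹·Kᵀ·(x' − x̄) = [23]
z = y + H·x̄ = [23] + [-26] = [-3]

z = [-3]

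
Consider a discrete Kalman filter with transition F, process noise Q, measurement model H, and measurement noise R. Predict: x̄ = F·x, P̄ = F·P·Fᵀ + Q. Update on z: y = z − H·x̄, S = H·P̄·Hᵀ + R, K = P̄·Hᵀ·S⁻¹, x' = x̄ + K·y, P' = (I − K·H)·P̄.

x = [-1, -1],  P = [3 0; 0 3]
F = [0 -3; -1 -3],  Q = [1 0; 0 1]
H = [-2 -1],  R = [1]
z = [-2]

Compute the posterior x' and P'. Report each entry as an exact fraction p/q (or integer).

x' = [23/63, 82/63]
P' = [167/252 -251/252; -251/252 587/252]

x̄ = F·x = [3, 4]
P̄ = F·P·Fᵀ + Q = [28 27; 27 31]
y = z − H·x̄ = [8]
S = H·P̄·Hᵀ + R = [252]
K = P̄·Hᵀ·S⁻¹ = [-83/252; -85/252]
x' = x̄ + K·y = [23/63, 82/63]
P' = (I − K·H)·P̄ = [167/252 -251/252; -251/252 587/252]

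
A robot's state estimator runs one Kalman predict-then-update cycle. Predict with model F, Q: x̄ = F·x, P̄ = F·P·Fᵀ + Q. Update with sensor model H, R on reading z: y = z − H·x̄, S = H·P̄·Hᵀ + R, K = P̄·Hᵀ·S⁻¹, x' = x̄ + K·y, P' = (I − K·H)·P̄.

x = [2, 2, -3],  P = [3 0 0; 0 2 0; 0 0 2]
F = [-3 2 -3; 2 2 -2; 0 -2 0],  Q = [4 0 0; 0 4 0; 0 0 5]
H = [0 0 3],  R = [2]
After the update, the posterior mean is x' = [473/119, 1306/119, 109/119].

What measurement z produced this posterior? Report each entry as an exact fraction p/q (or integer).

x̄ = F·x = [7, 14, -4]
P̄ = F·P·Fᵀ + Q = [57 2 -8; 2 32 -8; -8 -8 13]
S = H·P̄·Hᵀ + R = [119]
K = P̄·Hᵀ·S⁻¹ = [-24/119; -24/119; 39/119]
x' − x̄ = [-360/119, -360/119, 585/119] = K·y
y = (KᵀK)⁻¹·Kᵀ·(x' − x̄) = [15]
z = y + H·x̄ = [15] + [-12] = [3]

z = [3]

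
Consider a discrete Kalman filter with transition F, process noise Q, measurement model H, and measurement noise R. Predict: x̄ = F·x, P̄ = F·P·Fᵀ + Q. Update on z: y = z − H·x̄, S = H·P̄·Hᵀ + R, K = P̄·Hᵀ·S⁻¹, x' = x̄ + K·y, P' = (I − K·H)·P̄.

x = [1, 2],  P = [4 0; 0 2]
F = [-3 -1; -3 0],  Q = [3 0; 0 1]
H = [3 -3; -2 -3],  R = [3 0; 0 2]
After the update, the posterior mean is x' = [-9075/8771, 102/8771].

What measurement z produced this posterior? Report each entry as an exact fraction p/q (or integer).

x̄ = F·x = [-5, -3]
P̄ = F·P·Fᵀ + Q = [41 36; 36 37]
S = H·P̄·Hᵀ + R = [57 -21; -21 931]
K = P̄·Hᵀ·S⁻¹ = [475/2506 -3505/17542; -158/1253 -1749/8771]
x' − x̄ = [34780/8771, 26415/8771] = K·y
y = (KᵀK)⁻¹·Kᵀ·(x' − x̄) = [3, -17]
z = y + H·x̄ = [3, -17] + [-6, 19] = [-3, 2]

z = [-3, 2]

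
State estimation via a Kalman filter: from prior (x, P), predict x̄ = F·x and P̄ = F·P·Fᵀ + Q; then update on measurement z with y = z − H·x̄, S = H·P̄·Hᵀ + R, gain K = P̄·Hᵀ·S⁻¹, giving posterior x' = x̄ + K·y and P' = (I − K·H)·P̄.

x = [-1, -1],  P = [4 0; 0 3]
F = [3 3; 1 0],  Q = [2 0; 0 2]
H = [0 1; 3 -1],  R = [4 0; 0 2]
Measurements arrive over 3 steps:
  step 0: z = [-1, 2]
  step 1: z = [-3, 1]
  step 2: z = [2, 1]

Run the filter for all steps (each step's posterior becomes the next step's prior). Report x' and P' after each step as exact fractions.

step 0: x' = [207/431, -203/431], P' = [998/2155 1524/2155; 1524/2155 4452/2155]
step 1: x' = [75474/1081985, -163115/216397], P' = [420238/1081985 106488/216397; 106488/216397 312508/216397]
step 2: x' = [241914705/397270849, 347665698/397270849], P' = [153880946/397270849 195106392/397270849; 195106392/397270849 573339388/397270849]

step 0: x̄ = F·x = [-6, -1]
step 0: P̄ = F·P·Fᵀ + Q = [65 12; 12 6]
step 0: y = z − H·x̄ = [0, 19]
step 0: S = H·P̄·Hᵀ + R = [10 30; 30 521]
step 0: K = P̄·Hᵀ·S⁻¹ = [381/2155 147/431; 1113/2155 12/431]
step 0: x' = x̄ + K·y = [207/431, -203/431]
step 0: P' = (I − K·H)·P̄ = [998/2155 1524/2155; 1524/2155 4452/2155]
step 1: x̄ = F·x = [12/431, 207/431]
step 1: P̄ = F·P·Fᵀ + Q = [80792/2155 7566/2155; 7566/2155 5308/2155]
step 1: y = z − H·x̄ = [-1500/431, 602/431]
step 1: S = H·P̄·Hᵀ + R = [13928/2155 3478/431; 3478/431 138270/431]
step 1: K = P̄·Hᵀ·S⁻¹ = [26622/216397 364137/1081985; 78127/216397 3478/216397]
step 1: x' = x̄ + K·y = [75474/1081985, -163115/216397]
step 1: P' = (I − K·H)·P̄ = [420238/1081985 106488/216397; 106488/216397 312508/216397]
step 2: x̄ = F·x = [-2220303/1081985, 75474/1081985]
step 2: P̄ = F·P·Fᵀ + Q = [29592892/1081985 2858034/1081985; 2858034/1081985 2584208/1081985]
step 2: y = z − H·x̄ = [2088496/1081985, 7818368/1081985]
step 2: S = H·P̄·Hᵀ + R = [6912148/1081985 5989894/1081985; 5989894/1081985 253936002/1081985]
step 2: K = P̄·Hᵀ·S⁻¹ = [48776598/397270849 133268223/397270849; 143334847/397270849 5989894/397270849]
step 2: x' = x̄ + K·y = [241914705/397270849, 347665698/397270849]
step 2: P' = (I − K·H)·P̄ = [153880946/397270849 195106392/397270849; 195106392/397270849 573339388/397270849]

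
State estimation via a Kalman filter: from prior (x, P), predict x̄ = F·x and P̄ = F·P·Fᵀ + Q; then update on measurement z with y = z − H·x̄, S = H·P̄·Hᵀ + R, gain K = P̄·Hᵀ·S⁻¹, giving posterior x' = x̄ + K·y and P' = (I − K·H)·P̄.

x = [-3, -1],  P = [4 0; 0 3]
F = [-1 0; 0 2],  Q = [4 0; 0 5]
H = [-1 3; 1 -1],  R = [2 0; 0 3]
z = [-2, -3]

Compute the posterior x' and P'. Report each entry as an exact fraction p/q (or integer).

x' = [-557/361, -365/361]
P' = [3992/1083 1496/1083; 1496/1083 782/1083]

x̄ = F·x = [3, -2]
P̄ = F·P·Fᵀ + Q = [8 0; 0 17]
y = z − H·x̄ = [7, -8]
S = H·P̄·Hᵀ + R = [163 -59; -59 28]
K = P̄·Hᵀ·S⁻¹ = [248/1083 832/1083; 425/1083 238/1083]
x' = x̄ + K·y = [-557/361, -365/361]
P' = (I − K·H)·P̄ = [3992/1083 1496/1083; 1496/1083 782/1083]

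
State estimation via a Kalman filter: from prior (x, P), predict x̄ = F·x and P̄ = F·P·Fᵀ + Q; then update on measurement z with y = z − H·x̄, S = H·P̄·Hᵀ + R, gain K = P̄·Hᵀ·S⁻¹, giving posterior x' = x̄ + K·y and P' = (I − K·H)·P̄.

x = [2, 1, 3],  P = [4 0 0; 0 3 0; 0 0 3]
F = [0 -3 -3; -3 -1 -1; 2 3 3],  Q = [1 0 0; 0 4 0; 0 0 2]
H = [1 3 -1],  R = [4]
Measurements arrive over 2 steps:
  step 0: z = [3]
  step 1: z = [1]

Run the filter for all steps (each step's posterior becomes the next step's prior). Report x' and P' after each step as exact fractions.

step 0: x̄ = F·x = [-12, -10, 16]
step 0: P̄ = F·P·Fᵀ + Q = [55 18 -54; 18 46 -42; -54 -42 72]
step 0: y = z − H·x̄ = [61]
step 0: S = H·P̄·Hᵀ + R = [1013]
step 0: K = P̄·Hᵀ·S⁻¹ = [163/1013; 198/1013; -252/1013]
step 0: x' = x̄ + K·y = [-2213/1013, 1948/1013, 836/1013]
step 0: P' = (I − K·H)·P̄ = [29146/1013 -14040/1013 -13626/1013; -14040/1013 7394/1013 7350/1013; -13626/1013 7350/1013 9432/1013]
step 1: x̄ = F·x = [-8352/1013, 3855/1013, 3926/1013]
step 1: P̄ = F·P·Fᵀ + Q = [284747/1013 -154416/1013 -117738/1013; -154416/1013 131896/1013 34872/1013; -117738/1013 34872/1013 70352/1013]
step 1: y = z − H·x̄ = [1726/1013]
step 1: S = H·P̄·Hᵀ + R = [645963/1013]
step 1: K = P̄·Hᵀ·S⁻¹ = [-60763/645963; 68800/215321; -83474/645963]
step 1: x' = x̄ + K·y = [-5429378/645963, 936635/215321, 2361278/645963]
step 1: P' = (I − K·H)·P̄ = [177930784/645963 -28695472/215321 -80085412/645963; -28695472/215321 14017432/215321 13081624/215321; -80085412/645963 13081624/215321 37983100/645963]

step 0: x' = [-2213/1013, 1948/1013, 836/1013], P' = [29146/1013 -14040/1013 -13626/1013; -14040/1013 7394/1013 7350/1013; -13626/1013 7350/1013 9432/1013]
step 1: x' = [-5429378/645963, 936635/215321, 2361278/645963], P' = [177930784/645963 -28695472/215321 -80085412/645963; -28695472/215321 14017432/215321 13081624/215321; -80085412/645963 13081624/215321 37983100/645963]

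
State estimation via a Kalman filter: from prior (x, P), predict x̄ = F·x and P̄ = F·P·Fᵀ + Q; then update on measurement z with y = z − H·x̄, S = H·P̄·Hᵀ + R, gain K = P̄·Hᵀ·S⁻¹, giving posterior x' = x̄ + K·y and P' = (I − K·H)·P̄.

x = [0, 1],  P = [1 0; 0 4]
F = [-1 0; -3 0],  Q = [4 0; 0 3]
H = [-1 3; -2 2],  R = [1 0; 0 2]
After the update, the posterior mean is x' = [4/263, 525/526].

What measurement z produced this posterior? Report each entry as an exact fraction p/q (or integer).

z = [3, 2]

x̄ = F·x = [0, 0]
P̄ = F·P·Fᵀ + Q = [5 3; 3 12]
S = H·P̄·Hᵀ + R = [96 58; 58 46]
K = P̄·Hᵀ·S⁻¹ = [104/263 -154/263; 237/526 -93/526]
x' − x̄ = [4/263, 525/526] = K·y
y = (KᵀK)⁻¹·Kᵀ·(x' − x̄) = [3, 2]
z = y + H·x̄ = [3, 2] + [0, 0] = [3, 2]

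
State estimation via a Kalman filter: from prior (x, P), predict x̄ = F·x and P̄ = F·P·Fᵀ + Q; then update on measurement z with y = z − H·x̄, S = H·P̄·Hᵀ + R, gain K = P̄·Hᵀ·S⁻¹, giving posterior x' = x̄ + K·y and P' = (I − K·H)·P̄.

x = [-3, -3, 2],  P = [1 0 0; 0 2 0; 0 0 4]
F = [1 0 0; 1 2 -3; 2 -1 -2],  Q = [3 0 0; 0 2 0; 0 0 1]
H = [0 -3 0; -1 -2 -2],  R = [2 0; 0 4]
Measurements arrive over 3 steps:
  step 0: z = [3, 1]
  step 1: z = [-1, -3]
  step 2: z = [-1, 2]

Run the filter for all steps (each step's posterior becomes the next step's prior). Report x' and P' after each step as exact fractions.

step 0: x' = [-62443/28411, -28951/28411, 41895/28411], P' = [91880/28411 -1828/28411 -38114/28411; -1828/28411 6102/28411 -4632/28411; -38114/28411 -4632/28411 46845/28411]
step 1: x' = [-25669541/147522881, 39026133/147522881, 196481995/147522881], P' = [1103711128/442568643 -52254604/442568643 -328407146/442568643; -52254604/442568643 91583746/442568643 -51619324/442568643; -328407146/442568643 -51619324/442568643 527350069/442568643]
step 2: x' = [229774361862/4696033296971, 1149885585587/4696033296971, -5430009564643/4696033296971], P' = [11713672392392/4696033296971 -556319481692/4696033296971 -3469148085826/4696033296971; -556319481692/4696033296971 971487116722/4696033296971 -547848416644/4696033296971; -3469148085826/4696033296971 -547848416644/4696033296971 5572393080601/4696033296971]

step 0: x̄ = F·x = [-3, -15, -7]
step 0: P̄ = F·P·Fᵀ + Q = [4 1 2; 1 47 22; 2 22 23]
step 0: y = z − H·x̄ = [-42, -46]
step 0: S = H·P̄·Hᵀ + R = [425 417; 417 476]
step 0: K = P̄·Hᵀ·S⁻¹ = [2742/28411 -2999/28411; -9153/28411 -278/28411; 6948/28411 -11578/28411]
step 0: x' = x̄ + K·y = [-62443/28411, -28951/28411, 41895/28411]
step 0: P' = (I − K·H)·P̄ = [91880/28411 -1828/28411 -38114/28411; -1828/28411 6102/28411 -4632/28411; -38114/28411 -4632/28411 46845/28411]
step 1: x̄ = F·x = [-62443/28411, -246030/28411, -179725/28411]
step 1: P̄ = F·P·Fᵀ + Q = [177113/28411 202566/28411 261816/28411; 202566/28411 871671/28411 756686/28411; 261816/28411 756686/28411 883109/28411]
step 1: y = z − H·x̄ = [-766501/28411, -999186/28411]
step 1: S = H·P̄·Hᵀ + R = [7901861/28411 10377840/28411; 10377840/28411 15220893/28411]
step 1: K = P̄·Hᵀ·S⁻¹ = [26127302/147522881 -7781537/40233513; -45791873/147522881 -628960/40233513; 25809662/147522881 -14160326/40233513]
step 1: x' = x̄ + K·y = [-25669541/147522881, 39026133/147522881, 196481995/147522881]
step 1: P' = (I − K·H)·P̄ = [1103711128/442568643 -52254604/442568643 -328407146/442568643; -52254604/442568643 91583746/442568643 -51619324/442568643; -328407146/442568643 -51619324/442568643 527350069/442568643]
step 2: x̄ = F·x = [-25669541/147522881, -537063260/147522881, -483329205/147522881]
step 2: P̄ = F·P·Fᵀ + Q = [2431417057/442568643 1984423358/442568643 2916491152/442568643; 1984423358/442568643 9482190367/442568643 7710467858/442568643; 2916491152/442568643 7710467858/442568643 9688195465/442568643]
step 2: y = z − H·x̄ = [-1758712661/147522881, -1771408709/147522881]
step 2: S = H·P̄·Hᵀ + R = [28741616863/147522881 36369739808/147522881; 36369739808/147522881 162170635861/442568643]
step 2: K = P̄·Hᵀ·S⁻¹ = [834479222538/4696033296971 -48193911281/247159647209; -1457230675083/4696033296971 -3828393664/247159647209; 821772624966/4696033296971 -86578174238/247159647209]
step 2: x' = x̄ + K·y = [229774361862/4696033296971, 1149885585587/4696033296971, -5430009564643/4696033296971]
step 2: P' = (I − K·H)·P̄ = [11713672392392/4696033296971 -556319481692/4696033296971 -3469148085826/4696033296971; -556319481692/4696033296971 971487116722/4696033296971 -547848416644/4696033296971; -3469148085826/4696033296971 -547848416644/4696033296971 5572393080601/4696033296971]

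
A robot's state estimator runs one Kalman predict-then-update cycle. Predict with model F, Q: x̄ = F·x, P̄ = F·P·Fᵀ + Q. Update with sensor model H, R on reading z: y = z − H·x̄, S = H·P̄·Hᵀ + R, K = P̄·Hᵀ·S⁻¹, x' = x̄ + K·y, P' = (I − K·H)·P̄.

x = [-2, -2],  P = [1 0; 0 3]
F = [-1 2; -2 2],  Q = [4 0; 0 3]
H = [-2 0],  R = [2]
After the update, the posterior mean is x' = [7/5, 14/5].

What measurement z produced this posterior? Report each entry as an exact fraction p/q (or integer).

x̄ = F·x = [-2, 0]
P̄ = F·P·Fᵀ + Q = [17 14; 14 19]
S = H·P̄·Hᵀ + R = [70]
K = P̄·Hᵀ·S⁻¹ = [-17/35; -2/5]
x' − x̄ = [17/5, 14/5] = K·y
y = (KᵀK)⁻¹·Kᵀ·(x' − x̄) = [-7]
z = y + H·x̄ = [-7] + [4] = [-3]

z = [-3]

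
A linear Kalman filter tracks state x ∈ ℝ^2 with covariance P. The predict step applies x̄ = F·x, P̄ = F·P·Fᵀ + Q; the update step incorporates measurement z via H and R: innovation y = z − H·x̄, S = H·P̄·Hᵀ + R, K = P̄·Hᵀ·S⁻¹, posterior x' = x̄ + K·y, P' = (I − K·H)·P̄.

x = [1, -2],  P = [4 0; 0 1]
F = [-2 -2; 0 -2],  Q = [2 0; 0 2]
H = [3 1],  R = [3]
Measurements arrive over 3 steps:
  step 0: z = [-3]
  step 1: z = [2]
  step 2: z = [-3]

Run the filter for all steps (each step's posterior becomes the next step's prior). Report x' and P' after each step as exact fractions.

step 0: x̄ = F·x = [2, 4]
step 0: P̄ = F·P·Fᵀ + Q = [22 4; 4 6]
step 0: y = z − H·x̄ = [-13]
step 0: S = H·P̄·Hᵀ + R = [231]
step 0: K = P̄·Hᵀ·S⁻¹ = [10/33; 6/77]
step 0: x' = x̄ + K·y = [-64/33, 230/77]
step 0: P' = (I − K·H)·P̄ = [26/33 -16/11; -16/11 354/77]
step 1: x̄ = F·x = [-44/21, -460/77]
step 1: P̄ = F·P·Fᵀ + Q = [250/21 88/7; 88/7 1570/77]
step 1: y = z − H·x̄ = [1098/77]
step 1: S = H·P̄·Hᵀ + R = [15859/77]
step 1: K = P̄·Hᵀ·S⁻¹ = [3718/15859; 4474/15859]
step 1: x' = x̄ + K·y = [59368/47577, -30944/15859]
step 1: P' = (I − K·H)·P̄ = [27814/47577 -16660/15859; -16660/15859 63402/15859]
step 2: x̄ = F·x = [66928/47577, 61888/15859]
step 2: P̄ = F·P·Fᵀ + Q = [567394/47577 186968/15859; 186968/15859 285326/15859]
step 2: y = z − H·x̄ = [-176393/15859]
step 2: S = H·P̄·Hᵀ + R = [3156893/15859]
step 2: K = P̄·Hᵀ·S⁻¹ = [754362/3156893; 846230/3156893]
step 2: x' = x̄ + K·y = [-11848666/9470679, 2907166/3156893]
step 2: P' = (I − K·H)·P̄ = [5297690/9470679 -3034604/3156893; -3034604/3156893 11642502/3156893]

step 0: x' = [-64/33, 230/77], P' = [26/33 -16/11; -16/11 354/77]
step 1: x' = [59368/47577, -30944/15859], P' = [27814/47577 -16660/15859; -16660/15859 63402/15859]
step 2: x' = [-11848666/9470679, 2907166/3156893], P' = [5297690/9470679 -3034604/3156893; -3034604/3156893 11642502/3156893]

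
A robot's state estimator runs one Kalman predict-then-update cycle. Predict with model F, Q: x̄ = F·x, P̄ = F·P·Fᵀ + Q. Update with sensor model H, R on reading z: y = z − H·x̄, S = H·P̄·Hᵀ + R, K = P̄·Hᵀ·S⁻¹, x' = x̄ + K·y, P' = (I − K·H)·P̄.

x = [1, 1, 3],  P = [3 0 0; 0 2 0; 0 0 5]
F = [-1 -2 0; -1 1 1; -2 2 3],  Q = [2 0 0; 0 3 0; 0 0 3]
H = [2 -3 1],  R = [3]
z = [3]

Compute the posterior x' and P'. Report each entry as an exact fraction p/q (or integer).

x̄ = F·x = [-3, 3, 9]
P̄ = F·P·Fᵀ + Q = [13 -1 -2; -1 13 25; -2 25 68]
y = z − H·x̄ = [9]
S = H·P̄·Hᵀ + R = [94]
K = P̄·Hᵀ·S⁻¹ = [27/94; -8/47; -11/94]
x' = x̄ + K·y = [-39/94, 69/47, 747/94]
P' = (I − K·H)·P̄ = [493/94 169/47 109/94; 169/47 483/47 1087/47; 109/94 1087/47 6271/94]

x' = [-39/94, 69/47, 747/94]
P' = [493/94 169/47 109/94; 169/47 483/47 1087/47; 109/94 1087/47 6271/94]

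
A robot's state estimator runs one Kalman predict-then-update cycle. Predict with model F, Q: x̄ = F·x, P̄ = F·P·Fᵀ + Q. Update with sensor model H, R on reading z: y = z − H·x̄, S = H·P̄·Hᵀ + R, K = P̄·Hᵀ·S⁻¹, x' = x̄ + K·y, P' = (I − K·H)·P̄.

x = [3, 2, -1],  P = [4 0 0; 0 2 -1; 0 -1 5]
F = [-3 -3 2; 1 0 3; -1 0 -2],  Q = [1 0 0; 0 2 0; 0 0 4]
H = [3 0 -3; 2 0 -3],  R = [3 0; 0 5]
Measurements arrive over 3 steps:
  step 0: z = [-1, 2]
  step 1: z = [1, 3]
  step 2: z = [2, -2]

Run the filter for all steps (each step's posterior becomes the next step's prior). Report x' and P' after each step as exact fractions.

step 0: x̄ = F·x = [-17, 0, -1]
step 0: P̄ = F·P·Fᵀ + Q = [87 27 -14; 27 51 -34; -14 -34 28]
step 0: y = z − H·x̄ = [47, 33]
step 0: S = H·P̄·Hᵀ + R = [1290 984; 984 773]
step 0: K = P̄·Hᵀ·S⁻¹ = [7225/9638 -3252/4819; -4015/9638 3528/4819; 35/79 -56/79]
step 0: x' = x̄ + K·y = [-38903/9638, 44143/9638, -282/79]
step 0: P' = (I − K·H)·P̄ = [54195/9638 -47325/9638 385/79; -47325/9638 125547/9638 -355/79; 385/79 -355/79 350/79]
step 1: x̄ = F·x = [-42264/4819, -142115/9638, 107711/9638]
step 1: P̄ = F·P·Fᵀ + Q = [451173/4819 148295/4819 -111085/4819; 148295/4819 739591/9638 -545245/9638; -111085/4819 -545245/9638 451427/9638]
step 1: y = z − H·x̄ = [586355/9638, 521103/9638]
step 1: S = H·P̄·Hᵀ + R = [16211931/9638 12809469/9638; 12809469/9638 10386457/9638]
step 1: K = P̄·Hᵀ·S⁻¹ = [117051457/148787029 -108957675/148787029; -80243775/148787029 130892930/148787029; 70917933/148787029 -113227498/148787029]
step 1: x' = x̄ + K·y = [-74821979/148787029, 1296035/148787029, -144646670/148787029]
step 1: P' = (I − K·H)·P̄ = [895942746/148787029 -895195975/148787029 778891289/148787029; -895195975/148787029 2173520178/148787029 -814952200/148787029; 778891289/148787029 -814952200/148787029 707973356/148787029]
step 2: x̄ = F·x = [-68715508/148787029, -508761989/148787029, 364115319/148787029]
step 2: P̄ = F·P·Fᵀ + Q = [14925050151/148787029 6127930600/148787029 -4603801155/148787029; 6127930600/148787029 12238624742/148787029 -9038239327/148787029; -4603801155/148787029 -9038239327/148787029 7438549442/148787029]
step 2: y = z − H·x̄ = [1596066539/148787029, 932202915/148787029]
step 2: S = H·P̄·Hᵀ + R = [284587178214/148787029 225554263209/148787029; 225554263209/148787029 182636694587/148787029]
step 2: K = P̄·Hᵀ·S⁻¹ = [1908804926949/2467365393551 -1767499166652/2467365393551; -1278123386786/2467365393551 2110352381615/2467365393551; 1147228693961/2467365393551 -1842683921055/2467365393551]
step 2: x' = x̄ + K·y = [8262585386587/2467365393551, -8925475981892/2467365393551, 6799675701187/2467365393551]
step 2: P' = (I − K·H)·P̄ = [14563910614107/2467365393551 -14386132068433/2467365393551 12655105687158/2467365393551; -14386132068433/2467365393551 35379918957117/2467365393551 -13108008681647/2467365393551; 12655105687158/2467365393551 -13108008681647/2467365393551 11507876993197/2467365393551]

step 0: x' = [-38903/9638, 44143/9638, -282/79], P' = [54195/9638 -47325/9638 385/79; -47325/9638 125547/9638 -355/79; 385/79 -355/79 350/79]
step 1: x' = [-74821979/148787029, 1296035/148787029, -144646670/148787029], P' = [895942746/148787029 -895195975/148787029 778891289/148787029; -895195975/148787029 2173520178/148787029 -814952200/148787029; 778891289/148787029 -814952200/148787029 707973356/148787029]
step 2: x' = [8262585386587/2467365393551, -8925475981892/2467365393551, 6799675701187/2467365393551], P' = [14563910614107/2467365393551 -14386132068433/2467365393551 12655105687158/2467365393551; -14386132068433/2467365393551 35379918957117/2467365393551 -13108008681647/2467365393551; 12655105687158/2467365393551 -13108008681647/2467365393551 11507876993197/2467365393551]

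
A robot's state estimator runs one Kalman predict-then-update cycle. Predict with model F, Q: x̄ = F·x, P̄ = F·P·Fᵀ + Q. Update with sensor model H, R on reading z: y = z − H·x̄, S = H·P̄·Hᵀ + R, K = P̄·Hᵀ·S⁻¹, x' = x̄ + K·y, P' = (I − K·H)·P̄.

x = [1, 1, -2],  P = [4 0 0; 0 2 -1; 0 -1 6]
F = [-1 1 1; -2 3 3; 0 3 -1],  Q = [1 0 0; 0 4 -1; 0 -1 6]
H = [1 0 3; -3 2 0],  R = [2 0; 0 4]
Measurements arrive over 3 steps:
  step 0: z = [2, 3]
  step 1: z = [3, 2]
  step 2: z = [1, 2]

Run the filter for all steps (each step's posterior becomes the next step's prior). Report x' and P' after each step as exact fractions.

step 0: x̄ = F·x = [-2, -5, 5]
step 0: P̄ = F·P·Fᵀ + Q = [11 26 -2; 26 74 -7; -2 -7 36]
step 0: y = z − H·x̄ = [-11, 7]
step 0: S = H·P̄·Hᵀ + R = [325 -5; -5 87]
step 0: K = P̄·Hᵀ·S⁻¹ = [53/2825 124/565; 157/5650 911/1130; 4591/14125 -207/2825]
step 0: x' = x̄ + K·y = [-1893/2825, 954/2825, 12879/14125]
step 0: P' = (I − K·H)·P̄ = [3806/565 5957/565 -6308/2825; 5957/565 19693/1130 -9876/2825; -6308/2825 -9876/2825 13574/14125]
step 1: x̄ = F·x = [27114/14125, 71877/14125, 1431/14125]
step 1: P̄ = F·P·Fᵀ + Q = [70963/28250 172609/28250 295677/28250; 172609/28250 954537/28250 1815411/28250; 295677/28250 1815411/28250 5220133/28250]
step 1: y = z − H·x̄ = [10968/14125, -34162/14125]
step 1: S = H·P̄·Hᵀ + R = [24441361/14125 4181851/14125; 4181851/14125 2498507/28250]
step 1: K = P̄·Hᵀ·S⁻¹ = [45550244/1847161485 -54646889/1847161485; 17010554/369432297 148768993/369432297; 199623803/615720495 7930477/615720495]
step 1: x' = x̄ + K·y = [742660228/369432297, 1533310487/369432297, 39641047/123144099]
step 1: P' = (I − K·H)·P̄ = [3351314272/1847161485 983535526/369432297 -362245976/615720495; 983535526/369432297 1772841275/369432297 -105501602/123144099; -362245976/615720495 -105501602/123144099 84610398/205240165]
step 2: x̄ = F·x = [909573400/369432297, 3471380428/369432297, 1493669440/123144099]
step 2: P̄ = F·P·Fᵀ + Q = [799449650/369432297 1385977145/369432297 455087111/123144099; 1385977145/369432297 32968493677/1847161485 11490509776/615720495; 455087111/123144099 11490509776/615720495 11235273783/205240165]
step 2: y = z − H·x̄ = [-13983166063/369432297, -3475176062/369432297]
step 2: S = H·P̄·Hᵀ + R = [958706587633/1847161485 147260442683/1847161485; 147260442683/1847161485 92079226198/1847161485]
step 2: K = P̄·Hᵀ·S⁻¹ = [1071189611506/36050623240977 -981766825751/36050623240977; 1901305302625/36050623240977 14635248206596/36050623240977; 11598425059025/36050623240977 425429237039/36050623240977]
step 2: x' = x̄ + K·y = [6383331179708/4005624804553, 14346064461973/4005624804553, -637014174161/4005624804553]
step 2: P' = (I − K·H)·P̄ = [64812221954468/36050623240977 95254799280200/36050623240977 -20889947577152/36050623240977; 95254799280200/36050623240977 172152695333492/36050623240977 -30484062891650/36050623240977; -20889947577152/36050623240977 -30484062891650/36050623240977 14695599231734/36050623240977]

step 0: x' = [-1893/2825, 954/2825, 12879/14125], P' = [3806/565 5957/565 -6308/2825; 5957/565 19693/1130 -9876/2825; -6308/2825 -9876/2825 13574/14125]
step 1: x' = [742660228/369432297, 1533310487/369432297, 39641047/123144099], P' = [3351314272/1847161485 983535526/369432297 -362245976/615720495; 983535526/369432297 1772841275/369432297 -105501602/123144099; -362245976/615720495 -105501602/123144099 84610398/205240165]
step 2: x' = [6383331179708/4005624804553, 14346064461973/4005624804553, -637014174161/4005624804553], P' = [64812221954468/36050623240977 95254799280200/36050623240977 -20889947577152/36050623240977; 95254799280200/36050623240977 172152695333492/36050623240977 -30484062891650/36050623240977; -20889947577152/36050623240977 -30484062891650/36050623240977 14695599231734/36050623240977]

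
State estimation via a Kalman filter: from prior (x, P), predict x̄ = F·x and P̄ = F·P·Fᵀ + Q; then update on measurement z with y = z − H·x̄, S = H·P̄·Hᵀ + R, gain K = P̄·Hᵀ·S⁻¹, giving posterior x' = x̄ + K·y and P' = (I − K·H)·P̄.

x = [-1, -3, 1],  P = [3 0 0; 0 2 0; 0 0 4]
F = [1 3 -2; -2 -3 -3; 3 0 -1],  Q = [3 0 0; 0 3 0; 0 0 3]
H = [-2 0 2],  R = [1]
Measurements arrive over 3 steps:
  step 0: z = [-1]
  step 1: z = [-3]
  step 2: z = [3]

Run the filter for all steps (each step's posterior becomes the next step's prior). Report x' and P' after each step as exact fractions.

step 0: x̄ = F·x = [-12, 8, -4]
step 0: P̄ = F·P·Fᵀ + Q = [40 0 17; 0 69 -6; 17 -6 34]
step 0: y = z − H·x̄ = [-17]
step 0: S = H·P̄·Hᵀ + R = [161]
step 0: K = P̄·Hᵀ·S⁻¹ = [-2/7; -12/161; 34/161]
step 0: x' = x̄ + K·y = [-50/7, 1492/161, -1222/161]
step 0: P' = (I − K·H)·P̄ = [188/7 -24/7 187/7; -24/7 10965/161 -558/161; 187/7 -558/161 4318/161]
step 1: x̄ = F·x = [5770/161, 1490/161, -2228/161]
step 1: P̄ = F·P·Fᵀ + Q = [106944/161 -70482/161 -11793/161; -70482/161 190270/161 -39803/161; -11793/161 -39803/161 17911/161]
step 1: y = z − H·x̄ = [15513/161]
step 1: S = H·P̄·Hᵀ + R = [593925/161]
step 1: K = P̄·Hᵀ·S⁻¹ = [-79158/197975; 61358/593925; 59408/593925]
step 1: x' = x̄ + K·y = [-532064/197975, 3802888/197975, -831612/197975]
step 1: P' = (I − K·H)·P̄ = [14747028/197975 -56501226/197975 14707449/197975; -56501226/197975 678517426/593925 -169472999/593925; 14707449/197975 -169472999/593925 44152051/593925]
step 2: x̄ = F·x = [12539824/197975, -313988/7919, -152916/39595]
step 2: P̄ = F·P·Fᵀ + Q = [7169452429/593925 -51362030/7919 -220988636/118785; -51362030/7919 28369086/7919 7670231/7919; -220988636/118785 7670231/7919 7174780/23757]
step 2: y = z − H·x̄ = [27202733/197975]
step 2: S = H·P̄·Hᵀ + R = [38235427081/593925]
step 2: K = P̄·Hᵀ·S⁻¹ = [-16548791218/38235427081; 8854839150/38235427081; 2568625360/38235427081]
step 2: x' = x̄ + K·y = [147964021642/38235427081, -299334798850/38235427081, 205276358164/38235427081]
step 2: P' = (I − K·H)·P̄ = [445485175357/38235427081 -1265819922486/38235427081 437210779748/38235427081; -1265819922486/38235427081 4957919873214/38235427081 -1261392502911/38235427081; 437210779748/38235427081 -1261392502911/38235427081 438495092428/38235427081]

step 0: x' = [-50/7, 1492/161, -1222/161], P' = [188/7 -24/7 187/7; -24/7 10965/161 -558/161; 187/7 -558/161 4318/161]
step 1: x' = [-532064/197975, 3802888/197975, -831612/197975], P' = [14747028/197975 -56501226/197975 14707449/197975; -56501226/197975 678517426/593925 -169472999/593925; 14707449/197975 -169472999/593925 44152051/593925]
step 2: x' = [147964021642/38235427081, -299334798850/38235427081, 205276358164/38235427081], P' = [445485175357/38235427081 -1265819922486/38235427081 437210779748/38235427081; -1265819922486/38235427081 4957919873214/38235427081 -1261392502911/38235427081; 437210779748/38235427081 -1261392502911/38235427081 438495092428/38235427081]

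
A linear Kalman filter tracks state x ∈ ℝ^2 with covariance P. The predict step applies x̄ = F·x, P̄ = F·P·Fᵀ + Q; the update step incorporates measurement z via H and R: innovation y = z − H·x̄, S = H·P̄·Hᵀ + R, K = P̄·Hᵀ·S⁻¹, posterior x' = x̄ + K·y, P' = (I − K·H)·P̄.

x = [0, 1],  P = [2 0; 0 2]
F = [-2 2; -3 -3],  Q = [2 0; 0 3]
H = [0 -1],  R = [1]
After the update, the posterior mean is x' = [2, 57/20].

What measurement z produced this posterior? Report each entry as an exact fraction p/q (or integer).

x̄ = F·x = [2, -3]
P̄ = F·P·Fᵀ + Q = [18 0; 0 39]
S = H·P̄·Hᵀ + R = [40]
K = P̄·Hᵀ·S⁻¹ = [0; -39/40]
x' − x̄ = [0, 117/20] = K·y
y = (KᵀK)⁻¹·Kᵀ·(x' − x̄) = [-6]
z = y + H·x̄ = [-6] + [3] = [-3]

z = [-3]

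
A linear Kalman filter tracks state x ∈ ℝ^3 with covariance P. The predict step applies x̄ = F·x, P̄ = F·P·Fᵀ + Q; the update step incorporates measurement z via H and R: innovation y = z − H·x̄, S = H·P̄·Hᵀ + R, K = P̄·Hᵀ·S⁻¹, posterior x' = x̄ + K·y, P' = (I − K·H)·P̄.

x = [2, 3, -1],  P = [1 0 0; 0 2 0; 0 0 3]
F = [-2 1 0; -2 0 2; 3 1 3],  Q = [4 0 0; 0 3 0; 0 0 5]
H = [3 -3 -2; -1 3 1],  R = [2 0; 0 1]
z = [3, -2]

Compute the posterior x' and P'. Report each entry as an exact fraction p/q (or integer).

x̄ = F·x = [-1, -6, 6]
P̄ = F·P·Fᵀ + Q = [10 4 -4; 4 19 12; -4 12 43]
y = z − H·x̄ = [0, 9]
S = H·P̄·Hᵀ + R = [555 -367; -367 281]
K = P̄·Hᵀ·S⁻¹ = [106/343 136/343; 319/1519 768/1519; -7193/21266 -3113/21266]
x' = x̄ + K·y = [881/343, -2202/1519, 99579/21266]
P' = (I − K·H)·P̄ = [946/343 -22/49 1544/343; -22/49 136/217 -2770/1519; 1544/343 -2770/1519 208955/21266]

x' = [881/343, -2202/1519, 99579/21266]
P' = [946/343 -22/49 1544/343; -22/49 136/217 -2770/1519; 1544/343 -2770/1519 208955/21266]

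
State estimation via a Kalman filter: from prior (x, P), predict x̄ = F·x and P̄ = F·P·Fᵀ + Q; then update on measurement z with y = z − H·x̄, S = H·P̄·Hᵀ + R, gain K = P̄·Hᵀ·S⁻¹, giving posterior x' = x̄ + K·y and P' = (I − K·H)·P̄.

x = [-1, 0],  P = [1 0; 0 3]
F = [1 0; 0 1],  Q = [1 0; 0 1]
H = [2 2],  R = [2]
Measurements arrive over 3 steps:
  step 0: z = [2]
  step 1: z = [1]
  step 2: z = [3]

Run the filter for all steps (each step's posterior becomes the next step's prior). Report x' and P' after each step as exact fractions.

step 0: x̄ = F·x = [-1, 0]
step 0: P̄ = F·P·Fᵀ + Q = [2 0; 0 4]
step 0: y = z − H·x̄ = [4]
step 0: S = H·P̄·Hᵀ + R = [26]
step 0: K = P̄·Hᵀ·S⁻¹ = [2/13; 4/13]
step 0: x' = x̄ + K·y = [-5/13, 16/13]
step 0: P' = (I − K·H)·P̄ = [18/13 -16/13; -16/13 20/13]
step 1: x̄ = F·x = [-5/13, 16/13]
step 1: P̄ = F·P·Fᵀ + Q = [31/13 -16/13; -16/13 33/13]
step 1: y = z − H·x̄ = [-9/13]
step 1: S = H·P̄·Hᵀ + R = [154/13]
step 1: K = P̄·Hᵀ·S⁻¹ = [15/77; 17/77]
step 1: x' = x̄ + K·y = [-40/77, 83/77]
step 1: P' = (I − K·H)·P̄ = [149/77 -134/77; -134/77 151/77]
step 2: x̄ = F·x = [-40/77, 83/77]
step 2: P̄ = F·P·Fᵀ + Q = [226/77 -134/77; -134/77 228/77]
step 2: y = z − H·x̄ = [145/77]
step 2: S = H·P̄·Hᵀ + R = [898/77]
step 2: K = P̄·Hᵀ·S⁻¹ = [92/449; 94/449]
step 2: x' = x̄ + K·y = [-60/449, 661/449]
step 2: P' = (I − K·H)·P̄ = [1098/449 -1006/449; -1006/449 1100/449]

step 0: x' = [-5/13, 16/13], P' = [18/13 -16/13; -16/13 20/13]
step 1: x' = [-40/77, 83/77], P' = [149/77 -134/77; -134/77 151/77]
step 2: x' = [-60/449, 661/449], P' = [1098/449 -1006/449; -1006/449 1100/449]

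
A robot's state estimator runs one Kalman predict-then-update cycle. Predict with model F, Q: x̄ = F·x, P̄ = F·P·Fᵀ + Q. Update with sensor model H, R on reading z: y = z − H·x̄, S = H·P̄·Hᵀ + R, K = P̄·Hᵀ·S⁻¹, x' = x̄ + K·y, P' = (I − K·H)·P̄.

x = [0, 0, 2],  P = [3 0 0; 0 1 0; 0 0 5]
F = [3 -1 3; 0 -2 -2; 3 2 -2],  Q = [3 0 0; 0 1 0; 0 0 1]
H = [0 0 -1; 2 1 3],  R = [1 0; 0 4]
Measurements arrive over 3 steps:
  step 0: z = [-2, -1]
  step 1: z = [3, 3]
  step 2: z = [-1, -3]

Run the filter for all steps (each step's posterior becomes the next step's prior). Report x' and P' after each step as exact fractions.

step 0: x' = [-34851/12181, -721/12181, 20498/12181], P' = [101358/12181 -112519/12181 -21283/12181; -112519/12181 191736/12181 8846/12181; -21283/12181 8846/12181 11456/12181]
step 1: x' = [2549850722/534569003, 1469980106/534569003, -1668928815/534569003], P' = [1486706411/534569003 -551470748/534569003 -553007614/534569003; -551470748/534569003 2984279723/534569003 -434300865/534569003; -553007614/534569003 -434300865/534569003 516178907/534569003]
step 2: x' = [-6795331021031/2674074934929, -3397048584595/2674074934929, 3255613812934/2674074934929], P' = [22315484319922/8022224804787 -8388009001333/8022224804787 -8286337466585/8022224804787; -8388009001333/8022224804787 42709239066826/8022224804787 -6051922654852/8022224804787; -8286337466585/8022224804787 -6051922654852/8022224804787 7656248614834/8022224804787]

step 0: x̄ = F·x = [6, -4, -4]
step 0: P̄ = F·P·Fᵀ + Q = [76 -28 -5; -28 25 16; -5 16 52]
step 0: y = z − H·x̄ = [-6, 3]
step 0: S = H·P̄·Hᵀ + R = [53 -162; -162 725]
step 0: K = P̄·Hᵀ·S⁻¹ = [21283/12181 6587/12181; -8846/12181 -1691/12181; -11456/12181 162/12181]
step 0: x' = x̄ + K·y = [-34851/12181, -721/12181, 20498/12181]
step 0: P' = (I − K·H)·P̄ = [101358/12181 -112519/12181 -21283/12181; -112519/12181 191736/12181 8846/12181; -21283/12181 8846/12181 11456/12181]
step 1: x̄ = F·x = [-42338/12181, -39554/12181, -11307/937]
step 1: P̄ = F·P·Fᵀ + Q = [1482549/12181 1082164/12181 9952/937; 1082164/12181 895717/12181 6284/937; 9952/937 6284/937 43967/937]
step 1: y = z − H·x̄ = [-8496/937, 601746/12181]
step 1: S = H·P̄·Hᵀ + R = [44904/937 -158089/937; -158089/937 18390096/12181]
step 1: K = P̄·Hᵀ·S⁻¹ = [553007614/534569003 190729808/534569003; 434300865/534569003 144608908/534569003; -516178907/534569003 2055157/534569003]
step 1: x' = x̄ + K·y = [2549850722/534569003, 1469980106/534569003, -1668928815/534569003]
step 1: P' = (I − K·H)·P̄ = [1486706411/534569003 -551470748/534569003 -553007614/534569003; -551470748/534569003 2984279723/534569003 -434300865/534569003; -553007614/534569003 -434300865/534569003 516178907/534569003]
step 2: x̄ = F·x = [1172785615/534569003, 397897418/534569003, 13927370008/534569003]
step 2: P̄ = F·P·Fᵀ + Q = [18574447220/534569003 11235559636/534569003 -2473117195/534569003; 11235559636/534569003 11061996603/534569003 -3245533092/534569003; -2473117195/534569003 -3245533092/534569003 31409610534/534569003]
step 2: y = z − H·x̄ = [13392801005/534569003, -46129285681/534569003]
step 2: S = H·P̄·Hᵀ + R = [31944179537/534569003 -86037064120/534569003; -86037064120/534569003 365976189953/534569003]
step 2: K = P̄·Hᵀ·S⁻¹ = [8286337466585/8022224804787 2845986809689/8022224804787; 6051922654852/8022224804787 1944363274901/8022224804787; -7656248614834/8022224804787 86037064120/8022224804787]
step 2: x' = x̄ + K·y = [-6795331021031/2674074934929, -3397048584595/2674074934929, 3255613812934/2674074934929]
step 2: P' = (I − K·H)·P̄ = [22315484319922/8022224804787 -8388009001333/8022224804787 -8286337466585/8022224804787; -8388009001333/8022224804787 42709239066826/8022224804787 -6051922654852/8022224804787; -8286337466585/8022224804787 -6051922654852/8022224804787 7656248614834/8022224804787]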